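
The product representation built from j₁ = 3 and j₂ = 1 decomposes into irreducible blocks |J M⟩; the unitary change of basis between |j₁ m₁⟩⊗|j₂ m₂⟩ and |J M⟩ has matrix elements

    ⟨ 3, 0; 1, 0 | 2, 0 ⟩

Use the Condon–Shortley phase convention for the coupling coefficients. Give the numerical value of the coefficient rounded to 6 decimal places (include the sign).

−√(3/7) = -0.654654

√[5·2!4!0!/7! · 3!3!1!1!2!2!] = √(48/7)
  +(−1)^1/∏(1,1,2,0,2,0)! = -1/4  (running -1/4)
⟨..|..⟩ = √(48/7)·(-1/4) = -0.654654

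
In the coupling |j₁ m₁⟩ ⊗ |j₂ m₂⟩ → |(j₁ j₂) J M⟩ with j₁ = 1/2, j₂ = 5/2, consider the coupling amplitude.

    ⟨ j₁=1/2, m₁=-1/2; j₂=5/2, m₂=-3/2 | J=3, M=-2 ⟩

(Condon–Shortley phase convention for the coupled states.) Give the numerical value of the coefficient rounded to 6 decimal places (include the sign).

+0.912871

triangle: 0!×1!×5!/7! = 120/5040
(j±m)!: 0!×1!×1!×4!×1!×5! = 2880
prefactor² = (2J+1)×Δ×N² = 480
  k=0: +1/(0!×0!×1!×1!×0!×4!) = 1/24
Σ = 1/24  ⇒  CG² = 480×(1/24)² = 5/6
CG = +√(5/6) = +0.912871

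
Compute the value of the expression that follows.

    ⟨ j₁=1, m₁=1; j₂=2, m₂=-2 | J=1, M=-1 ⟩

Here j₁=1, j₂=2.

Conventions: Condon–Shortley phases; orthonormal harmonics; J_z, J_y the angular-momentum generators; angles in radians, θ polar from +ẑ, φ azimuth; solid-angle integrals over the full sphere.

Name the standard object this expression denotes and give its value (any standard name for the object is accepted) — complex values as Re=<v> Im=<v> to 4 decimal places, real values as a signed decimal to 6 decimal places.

Clebsch–Gordan coefficient, +√(3/5) ≈ +0.774597

This is a Clebsch–Gordan (vector-coupling) coefficient.
triangle: 2!×0!×2!/5! = 4/120
(j±m)!: 2!×0!×0!×4!×0!×2! = 96
prefactor² = (2J+1)×Δ×N² = 48/5
  k=0: +1/(0!×2!×0!×0!×0!×2!) = 1/4
Σ = 1/4  ⇒  CG² = 48/5×(1/4)² = 3/5
CG = +√(3/5) = +0.774597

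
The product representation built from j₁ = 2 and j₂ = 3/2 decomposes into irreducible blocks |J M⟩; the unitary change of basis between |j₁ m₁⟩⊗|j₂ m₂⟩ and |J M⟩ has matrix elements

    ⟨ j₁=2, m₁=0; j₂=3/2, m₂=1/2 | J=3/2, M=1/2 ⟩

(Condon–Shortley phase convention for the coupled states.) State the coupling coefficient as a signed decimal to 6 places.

-0.447214  (= −√(1/5))

j₁+j₂−J=2  J+j₁−j₂=2  J−j₁+j₂=1  j₁+j₂+J+1=6
(j₁±m₁, j₂±m₂, J±M) = (2,2,2,1,2,1)
P² = 16/45
sum k=1..2:
  [1] −1/1 = -1
  [2] +1/4 = 1/4
S = -3/4
C² = P²·S² = 1/5 ; C = -0.447214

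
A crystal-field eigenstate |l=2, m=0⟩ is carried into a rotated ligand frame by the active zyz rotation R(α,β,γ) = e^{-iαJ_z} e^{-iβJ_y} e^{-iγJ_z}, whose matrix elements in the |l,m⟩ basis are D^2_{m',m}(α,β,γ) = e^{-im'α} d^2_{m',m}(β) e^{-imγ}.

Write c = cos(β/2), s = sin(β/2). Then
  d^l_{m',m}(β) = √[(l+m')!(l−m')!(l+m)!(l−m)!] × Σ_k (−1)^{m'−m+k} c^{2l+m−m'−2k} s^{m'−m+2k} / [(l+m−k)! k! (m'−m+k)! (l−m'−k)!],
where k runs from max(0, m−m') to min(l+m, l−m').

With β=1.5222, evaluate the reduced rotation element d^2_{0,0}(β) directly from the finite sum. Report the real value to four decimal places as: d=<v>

d=-0.4965

d^2_{0,0}(β=1.5222) via the finite sum:
c=cos(1.522200/2)=0.724078, s=sin(1.522200/2)=0.689718; N=√[2·2·2·2]=4.000000
The bounds max(0,m−m')=0 and min(l+m,l−m')=2 give 3 terms
  k=0: (−1)^0·4.0000/(4)·0.7241^4·0.6897^0 = +0.274879
  k=1: (−1)^1·4.0000/(1)·0.7241^2·0.6897^2 = -0.997640
  k=2: (−1)^2·4.0000/(4)·0.7241^0·0.6897^4 = +0.226301
d^2_{0,0}(1.5222) = +0.274879 -0.997640 +0.226301 = -0.496460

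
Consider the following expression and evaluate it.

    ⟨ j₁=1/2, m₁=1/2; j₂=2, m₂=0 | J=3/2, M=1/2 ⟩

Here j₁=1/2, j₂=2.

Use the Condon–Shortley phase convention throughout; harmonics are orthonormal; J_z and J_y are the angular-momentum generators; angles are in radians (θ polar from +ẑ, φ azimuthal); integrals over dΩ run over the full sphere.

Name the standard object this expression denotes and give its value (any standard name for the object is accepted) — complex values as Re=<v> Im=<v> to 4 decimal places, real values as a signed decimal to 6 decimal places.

This is a Clebsch–Gordan (vector-coupling) coefficient.
triangle: 1!·0!·3!/5! = 6/120
(j±m)!: 1!·0!·2!·2!·2!·1! = 8
prefactor² = (2J+1)·Δ·N² = 8/5
  k=0: +1/(0!·1!·0!·2!·0!·1!) = 1/2
Σ = 1/2  ⇒  CG² = 8/5·(1/2)² = 2/5
CG = +√(2/5) = +0.632456

Clebsch–Gordan coefficient, +√(2/5) ≈ +0.632456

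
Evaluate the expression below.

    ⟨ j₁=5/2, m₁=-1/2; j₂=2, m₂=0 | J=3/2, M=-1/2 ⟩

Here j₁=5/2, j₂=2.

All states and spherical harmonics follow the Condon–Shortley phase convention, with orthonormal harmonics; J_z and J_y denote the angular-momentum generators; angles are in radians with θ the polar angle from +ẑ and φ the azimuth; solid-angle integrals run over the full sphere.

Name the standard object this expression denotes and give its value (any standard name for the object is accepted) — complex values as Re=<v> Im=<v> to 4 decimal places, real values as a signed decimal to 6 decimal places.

Clebsch–Gordan coefficient, +√(2/35) ≈ +0.239046

This is a Clebsch–Gordan (vector-coupling) coefficient.
j₁+j₂−J=3  J+j₁−j₂=2  J−j₁+j₂=1  j₁+j₂+J+1=7
(j₁±m₁, j₂±m₂, J±M) = (2,3,2,2,1,2)
P² = 32/35
sum k=1..2:
  [1] −1/4 = -1/4
  [2] +1/2 = 1/2
S = 1/4
C² = P²·S² = 2/35 ; C = +0.239046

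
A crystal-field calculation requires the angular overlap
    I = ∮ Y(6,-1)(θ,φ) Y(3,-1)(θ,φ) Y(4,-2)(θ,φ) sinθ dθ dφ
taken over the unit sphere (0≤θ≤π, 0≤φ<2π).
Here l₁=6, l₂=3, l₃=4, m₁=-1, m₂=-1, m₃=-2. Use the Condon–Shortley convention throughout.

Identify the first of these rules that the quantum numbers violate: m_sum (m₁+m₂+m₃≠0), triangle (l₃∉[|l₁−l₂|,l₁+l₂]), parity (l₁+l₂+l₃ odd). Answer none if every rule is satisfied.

m₁+m₂+m₃ = -1 − 1 − 2 = -4  ✗
triangle: |6−3|=3 ≤ l₃=4 ≤ 6+3=9
parity: l₁+l₂+l₃ = 13 is odd

m_sum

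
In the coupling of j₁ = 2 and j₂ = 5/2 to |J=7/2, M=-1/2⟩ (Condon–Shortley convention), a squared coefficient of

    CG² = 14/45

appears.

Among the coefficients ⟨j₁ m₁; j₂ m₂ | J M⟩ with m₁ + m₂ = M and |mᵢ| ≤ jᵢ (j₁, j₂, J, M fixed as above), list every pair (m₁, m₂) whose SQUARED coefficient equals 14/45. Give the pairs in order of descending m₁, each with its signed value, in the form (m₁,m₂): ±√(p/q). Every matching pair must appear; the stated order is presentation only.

(-1,1/2): −√(14/45)

Admissible pairs with m₁+m₂ = M = -1/2: (-2,3/2), (-1,1/2), (0,-1/2), (1,-3/2), (2,-5/2)
  (m₁,m₂)=(2,-5/2): CG² = 4/63, CG = +√(4/63)
  (m₁,m₂)=(1,-3/2): CG² = 121/315, CG = +√(121/315)
  (m₁,m₂)=(0,-1/2): CG² = 4/105, CG = +√(4/105)
  (m₁,m₂)=(-1,1/2): CG² = 14/45, CG = −√(14/45)   ← matches the target
  (m₁,m₂)=(-2,3/2): CG² = 64/315, CG = −√(64/315)
Pairs with CG² = 14/45: (-1,1/2): −√(14/45)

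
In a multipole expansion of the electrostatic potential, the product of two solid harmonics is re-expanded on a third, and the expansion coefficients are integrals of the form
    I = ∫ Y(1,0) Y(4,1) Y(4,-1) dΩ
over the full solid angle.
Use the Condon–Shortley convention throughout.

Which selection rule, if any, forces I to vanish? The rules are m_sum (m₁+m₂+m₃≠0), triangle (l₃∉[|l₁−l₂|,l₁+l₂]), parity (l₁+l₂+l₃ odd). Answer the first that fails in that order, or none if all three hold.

azimuthal sum: 0 + 1 − 1 = 0  ✓
3 ≤ 4 ≤ 5 (triangle on l)  ✓
L = 1 + 4 + 4 = 9 (odd)  ✗

parity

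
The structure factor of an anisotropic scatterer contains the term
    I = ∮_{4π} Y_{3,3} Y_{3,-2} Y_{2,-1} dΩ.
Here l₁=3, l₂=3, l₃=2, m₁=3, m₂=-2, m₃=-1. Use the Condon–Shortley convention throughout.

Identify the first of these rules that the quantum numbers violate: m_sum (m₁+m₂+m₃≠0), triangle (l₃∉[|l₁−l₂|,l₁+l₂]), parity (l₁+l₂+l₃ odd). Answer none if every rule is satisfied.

m₁+m₂+m₃ = 3 − 2 − 1 = 0  ✓
triangle: |3−3|=0 ≤ l₃=2 ≤ 3+3=6  ✓
parity: l₁+l₂+l₃ = 8 is even  ✓

none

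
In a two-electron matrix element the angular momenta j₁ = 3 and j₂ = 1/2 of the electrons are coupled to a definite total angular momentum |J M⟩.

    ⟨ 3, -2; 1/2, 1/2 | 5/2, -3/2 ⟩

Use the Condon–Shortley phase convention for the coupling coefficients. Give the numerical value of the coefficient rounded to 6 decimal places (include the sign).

−√(5/7) ≈ -0.845154

√[6·1!5!0!/7! · 1!5!1!0!1!4!] = √(2880/7)
  +(−1)^1/∏(1,0,4,0,1,0)! = -1/24  (running -1/24)
⟨..|..⟩ = √(2880/7)·(-1/24) = -0.845154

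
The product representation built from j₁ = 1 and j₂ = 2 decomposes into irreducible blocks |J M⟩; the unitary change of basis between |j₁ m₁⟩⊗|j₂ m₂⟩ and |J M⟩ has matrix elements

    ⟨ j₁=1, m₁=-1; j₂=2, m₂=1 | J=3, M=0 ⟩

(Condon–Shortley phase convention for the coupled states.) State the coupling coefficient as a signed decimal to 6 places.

+0.447214  (= +√(1/5))

triangle: 0!·2!·4!/7! = 48/5040
(j±m)!: 0!·2!·3!·1!·3!·3! = 432
prefactor² = (2J+1)·Δ·N² = 144/5
  k=0: +1/(0!·0!·2!·3!·0!·1!) = 1/12
Σ = 1/12  ⇒  CG² = 144/5·(1/12)² = 1/5
CG = +√(1/5) = +0.447214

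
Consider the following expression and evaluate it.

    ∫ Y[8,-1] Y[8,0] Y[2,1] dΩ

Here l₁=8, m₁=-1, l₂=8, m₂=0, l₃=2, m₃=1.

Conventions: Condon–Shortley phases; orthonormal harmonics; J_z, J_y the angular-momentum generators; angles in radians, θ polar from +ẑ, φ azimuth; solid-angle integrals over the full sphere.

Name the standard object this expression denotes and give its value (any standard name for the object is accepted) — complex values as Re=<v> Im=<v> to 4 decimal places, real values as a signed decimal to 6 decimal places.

This is a Gaunt coefficient — the integral of a triple product of spherical harmonics over the sphere.
Checks pass: Σm=0; 18 even; l₃=2∈[0,16].
(2·8+1)(2·8+1)(2·2+1) = 1445
Δ: 14! 2! 2! / 19! → 1/348840
sum: t=6:+1/116121600 t=7:−1/25401600 t=8:+1/116121600 = -1/45158400
3j²(8 8 2; 0 0 0) = Δ·Π!·Σ² = 24/1615  (sign -1)
sum: t=7:−1/50803200 t=8:+1/58060800 = -1/406425600
3j²(8 8 2; -1 0 1) = Δ·Π!·Σ² = 1/3230  (sign +1)
combine: 4πI² = 1445·24/1615·1/3230 = 12/1805
take √, sign -1: I = -0.02300102

Gaunt coefficient, -0.023001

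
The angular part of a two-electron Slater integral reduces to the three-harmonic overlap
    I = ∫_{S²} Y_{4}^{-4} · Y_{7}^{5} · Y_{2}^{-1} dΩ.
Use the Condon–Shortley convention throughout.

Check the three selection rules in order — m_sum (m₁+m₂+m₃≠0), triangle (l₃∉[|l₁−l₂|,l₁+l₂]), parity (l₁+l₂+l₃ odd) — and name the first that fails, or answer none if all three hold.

triangle

m₁+m₂+m₃ = -4 + 5 − 1 = 0  ✓
triangle: need |l₁−l₂| ≤ l₃ ≤ l₁+l₂ = [3,11]; l₃=2 is outside  ✗
parity: l₁+l₂+l₃ = 13 is odd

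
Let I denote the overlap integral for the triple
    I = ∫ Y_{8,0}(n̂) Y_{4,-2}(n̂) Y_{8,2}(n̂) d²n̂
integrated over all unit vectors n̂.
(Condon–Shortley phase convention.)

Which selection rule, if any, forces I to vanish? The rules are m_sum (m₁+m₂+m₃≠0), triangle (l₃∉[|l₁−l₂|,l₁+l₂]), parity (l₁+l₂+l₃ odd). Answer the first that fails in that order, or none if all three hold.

Σmᵢ = 0  ✓
l₃∈[|l₁−l₂|,l₁+l₂]=[4,12], have l₃=8  ✓
Σlᵢ = 20 ⇒ even  ✓

none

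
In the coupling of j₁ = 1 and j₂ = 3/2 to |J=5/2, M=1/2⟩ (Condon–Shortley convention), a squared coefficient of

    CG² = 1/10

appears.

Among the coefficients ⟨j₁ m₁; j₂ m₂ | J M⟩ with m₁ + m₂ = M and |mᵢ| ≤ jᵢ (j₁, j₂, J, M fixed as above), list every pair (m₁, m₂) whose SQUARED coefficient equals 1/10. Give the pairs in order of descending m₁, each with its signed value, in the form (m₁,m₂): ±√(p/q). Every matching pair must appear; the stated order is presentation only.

Admissible pairs with m₁+m₂ = M = 1/2: (-1,3/2), (0,1/2), (1,-1/2)
  (m₁,m₂)=(1,-1/2): CG² = 3/10, CG = +√(3/10)
  (m₁,m₂)=(0,1/2): CG² = 3/5, CG = +√(3/5)
  (m₁,m₂)=(-1,3/2): CG² = 1/10, CG = +√(1/10)   ← matches the target
Pairs with CG² = 1/10: (-1,3/2): +√(1/10)

(-1,3/2): +√(1/10)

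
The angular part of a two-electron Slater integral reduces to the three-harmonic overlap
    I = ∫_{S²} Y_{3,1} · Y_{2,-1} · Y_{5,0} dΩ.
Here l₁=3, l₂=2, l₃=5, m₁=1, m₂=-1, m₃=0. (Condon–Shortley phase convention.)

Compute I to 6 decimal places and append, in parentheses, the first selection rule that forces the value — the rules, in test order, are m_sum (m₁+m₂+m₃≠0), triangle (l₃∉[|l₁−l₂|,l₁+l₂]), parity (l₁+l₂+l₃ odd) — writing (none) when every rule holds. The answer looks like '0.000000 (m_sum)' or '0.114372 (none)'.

0.169433 (none)

Rules hold: Σm=0, L=10 even, 1≤5≤5.
N = 7·5·11 = 385
Δ = 0!·6!·4!/11! = 1/2310
Racah Σ t=0..0: t=0:+1/144 = 1/144
⇒ 3j(3 2 5; 0 0 0)² = 10/231, sgn -1
Racah Σ t=0..0: t=0:+1/288 = 1/288
⇒ 3j(3 2 5; 1 -1 0)² = 5/231, sgn -1
4πI² = N·(3j₀)²·(3jₘ)² = 250/693
I = +1·√(0.36075/4π) = 0.16943318
No selection rule forces the value: the integral is nonzero (none).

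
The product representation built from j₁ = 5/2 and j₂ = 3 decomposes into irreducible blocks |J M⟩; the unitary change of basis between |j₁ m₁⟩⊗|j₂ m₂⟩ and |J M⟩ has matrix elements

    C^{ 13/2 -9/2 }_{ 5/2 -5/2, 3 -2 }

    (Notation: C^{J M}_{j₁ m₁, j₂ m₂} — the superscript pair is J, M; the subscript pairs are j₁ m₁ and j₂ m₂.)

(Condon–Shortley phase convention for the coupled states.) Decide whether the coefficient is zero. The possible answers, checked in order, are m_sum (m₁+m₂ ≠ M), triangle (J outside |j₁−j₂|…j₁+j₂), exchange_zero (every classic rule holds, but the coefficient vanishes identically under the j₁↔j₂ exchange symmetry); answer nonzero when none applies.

triangle

m-sum: m₁+m₂ = -5/2+(-2) = -9/2, M = -9/2  ✓
triangle: need |j₁−j₂| ≤ J ≤ j₁+j₂, i.e. J ∈ [1/2, 11/2]; J = 13/2 is outside ✗ ⇒ coefficient is 0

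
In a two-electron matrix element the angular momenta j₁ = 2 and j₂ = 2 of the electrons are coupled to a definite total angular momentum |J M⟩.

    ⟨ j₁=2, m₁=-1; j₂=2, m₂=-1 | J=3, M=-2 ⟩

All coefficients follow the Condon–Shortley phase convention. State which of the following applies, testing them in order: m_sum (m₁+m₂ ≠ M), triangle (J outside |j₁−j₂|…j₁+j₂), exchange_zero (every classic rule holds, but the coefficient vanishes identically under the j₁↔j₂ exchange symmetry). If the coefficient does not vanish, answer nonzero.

exchange_zero

m-sum: m₁+m₂ = -1+(-1) = -2, M = -2  ✓
triangle: |j₁−j₂| = 0 ≤ J = 3 ≤ j₁+j₂ = 4  ✓
exchange: j₁=j₂ and m₁=m₂, and (−1)^(j₁+j₂−J) = (−1)^1 = −1 forces ⟨j₁m₁;j₂m₂|JM⟩ = −⟨j₂m₂;j₁m₁|JM⟩ = −⟨j₁m₁;j₂m₂|JM⟩ ⇒ the coefficient vanishes identically
Racah sum check: Σ_k collapses to 0 ⇒ CG = 0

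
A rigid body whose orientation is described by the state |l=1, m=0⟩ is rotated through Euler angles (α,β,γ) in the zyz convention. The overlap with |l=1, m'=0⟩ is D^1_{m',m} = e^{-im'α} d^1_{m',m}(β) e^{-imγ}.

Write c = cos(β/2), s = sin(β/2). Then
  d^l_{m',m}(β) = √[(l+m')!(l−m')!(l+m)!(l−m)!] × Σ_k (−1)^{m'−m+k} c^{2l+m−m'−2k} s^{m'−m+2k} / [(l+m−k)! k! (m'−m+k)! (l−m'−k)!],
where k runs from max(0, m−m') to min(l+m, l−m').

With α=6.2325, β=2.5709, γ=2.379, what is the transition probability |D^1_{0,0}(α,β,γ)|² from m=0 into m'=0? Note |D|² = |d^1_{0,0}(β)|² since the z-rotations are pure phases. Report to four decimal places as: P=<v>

P=0.7082

First d^1_{0,0}(β=2.5709), then the phase factors e^{-i(0)α} and e^{-i(0)γ}:
c=cos(2.570900/2)=0.281490, s=sin(2.570900/2)=0.959564; N=√[1·1·1·1]=1.000000
k: max(0,(0)−(0))=0 … min(1+(0),1−(0))=1
  k=0: (−1)^0·1.0000/(1)·0.2815^2·0.9596^0 = +0.079237
  k=1: (−1)^1·1.0000/(1)·0.2815^0·0.9596^2 = -0.920763
d^1_{0,0}(2.5709) = +0.079237 -0.920763 = -0.841527
|D^1_{0,0}|² = |d^1_{0,0}(β)|² = (-0.841527)² = 0.708168 (the z-rotation phases have unit modulus)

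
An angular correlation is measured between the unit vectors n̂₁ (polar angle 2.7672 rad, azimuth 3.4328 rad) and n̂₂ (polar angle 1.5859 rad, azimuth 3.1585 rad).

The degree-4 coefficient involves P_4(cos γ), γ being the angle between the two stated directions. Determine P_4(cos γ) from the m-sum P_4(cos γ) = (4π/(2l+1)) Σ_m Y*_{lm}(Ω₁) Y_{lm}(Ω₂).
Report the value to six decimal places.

Addition theorem: P_4(cos γ) = (4π/9) Σ_m Y*_{lm}(Ω₁) Y_{lm}(Ω₂), m = −4…4:
  m=-4: (+0.003126+0.007272i) × (+0.441320-0.029892i) = +0.001597+0.003116i  (running Σ = +0.001597+0.003116i)
  m=-3: (+0.036584+0.043684i) × (+0.018873-0.000958i) = +0.000732+0.000789i  (running Σ = +0.002329+0.003905i)
  m=-2: (+0.189203+0.124614i) × (-0.333722+0.011289i) = -0.064548-0.039451i  (running Σ = -0.062219-0.035545i)
  m=-1: (+0.472584+0.141647i) × (-0.021418+0.000362i) = -0.010173-0.002863i  (running Σ = -0.072392-0.038408i)
  m=0: (+0.346592-0.000000i) × (+0.316633+0.000000i) = +0.109743+0.000000i  (running Σ = +0.037350-0.038408i)
  m=1: (-0.472584+0.141647i) × (+0.021418+0.000362i) = -0.010173+0.002863i  (running Σ = +0.027177-0.035545i)
  m=2: (+0.189203-0.124614i) × (-0.333722-0.011289i) = -0.064548+0.039451i  (running Σ = -0.037371+0.003905i)
  m=3: (-0.036584+0.043684i) × (-0.018873-0.000958i) = +0.000732-0.000789i  (running Σ = -0.036639+0.003116i)
  m=4: (+0.003126-0.007272i) × (+0.441320+0.029892i) = +0.001597-0.003116i  (running Σ = -0.035042-0.000000i)
Accumulated sum -0.035042-0.000000i; after 4π/(2l+1) scaling, -0.048927-0.000000i ⇒ P_4 = -0.048927

-0.048927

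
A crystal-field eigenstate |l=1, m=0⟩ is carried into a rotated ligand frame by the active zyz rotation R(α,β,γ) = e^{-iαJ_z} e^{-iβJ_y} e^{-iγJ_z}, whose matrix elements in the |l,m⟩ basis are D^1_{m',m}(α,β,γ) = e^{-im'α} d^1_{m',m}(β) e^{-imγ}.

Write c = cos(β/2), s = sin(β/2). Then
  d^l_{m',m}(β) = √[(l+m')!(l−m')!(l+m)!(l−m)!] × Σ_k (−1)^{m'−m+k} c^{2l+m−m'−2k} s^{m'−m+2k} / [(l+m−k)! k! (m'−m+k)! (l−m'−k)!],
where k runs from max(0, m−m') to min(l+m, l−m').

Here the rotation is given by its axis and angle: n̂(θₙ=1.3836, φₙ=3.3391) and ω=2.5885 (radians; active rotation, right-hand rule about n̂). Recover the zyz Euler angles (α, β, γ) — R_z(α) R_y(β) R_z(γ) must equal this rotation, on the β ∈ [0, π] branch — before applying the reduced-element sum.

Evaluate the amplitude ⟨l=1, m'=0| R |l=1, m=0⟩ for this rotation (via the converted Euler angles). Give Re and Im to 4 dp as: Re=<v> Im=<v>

Re=-0.7868 Im=0.0000

Axis–angle → zyz. n̂ = (sinθₙcosφₙ, sinθₙsinφₙ, cosθₙ) = (-0.963428, -0.192798, +0.186105), ω = 2.5885.
R = I cosω + sinω [n̂]ₓ + (1−cosω) n̂n̂ᵀ gives
  R = [+0.867094, +0.246034, -0.433145; +0.441564, -0.782104, +0.439698; -0.230584, -0.572521, -0.786798]
β = atan2(√(R₁₃²+R₂₃²), R₃₃) = 2.476400; α = atan2(R₂₃, R₁₃) mod 2π = 2.348688; γ = atan2(R₃₂, −R₃₁) mod 2π = 5.095266
D^1_{0,0}(2.3487,2.4764,5.0953) = e^{-i·0·2.3487}·d^1_{0,0}(2.4764)·e^{-i·0·5.0953}. Compute d first:
c=cos(2.476400/2)=0.326498, s=sin(2.476400/2)=0.945198; N=√[1·1·1·1]=1.000000
k∈{0,1} keeps every argument non-negative
  k=0: (−1)^0·1.0000/(1)·0.3265^2·0.9452^0 = +0.106601
  k=1: (−1)^1·1.0000/(1)·0.3265^0·0.9452^2 = -0.893399
d^1_{0,0}(2.4764) = +0.106601 -0.893399 = -0.786798
Phases: e^{-i·(0)·2.3487}=+1.000000+0.000000i, e^{-i·(0)·5.0953}=+1.000000+0.000000i ⇒ D=-0.786798+0.000000i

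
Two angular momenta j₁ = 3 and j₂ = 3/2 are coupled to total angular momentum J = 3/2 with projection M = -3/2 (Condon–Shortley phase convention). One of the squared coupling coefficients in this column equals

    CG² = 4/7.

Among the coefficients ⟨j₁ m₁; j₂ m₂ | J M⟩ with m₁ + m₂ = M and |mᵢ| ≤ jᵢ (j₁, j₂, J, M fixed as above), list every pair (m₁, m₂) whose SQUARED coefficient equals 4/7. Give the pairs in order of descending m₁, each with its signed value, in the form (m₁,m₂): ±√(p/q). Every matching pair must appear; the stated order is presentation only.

(-3,3/2): −√(4/7)

Admissible pairs with m₁+m₂ = M = -3/2: (-3,3/2), (-2,1/2), (-1,-1/2), (0,-3/2)
  (m₁,m₂)=(0,-3/2): CG² = 1/35, CG = +√(1/35)
  (m₁,m₂)=(-1,-1/2): CG² = 4/35, CG = −√(4/35)
  (m₁,m₂)=(-2,1/2): CG² = 2/7, CG = +√(2/7)
  (m₁,m₂)=(-3,3/2): CG² = 4/7, CG = −√(4/7)   ← matches the target
Pairs with CG² = 4/7: (-3,3/2): −√(4/7)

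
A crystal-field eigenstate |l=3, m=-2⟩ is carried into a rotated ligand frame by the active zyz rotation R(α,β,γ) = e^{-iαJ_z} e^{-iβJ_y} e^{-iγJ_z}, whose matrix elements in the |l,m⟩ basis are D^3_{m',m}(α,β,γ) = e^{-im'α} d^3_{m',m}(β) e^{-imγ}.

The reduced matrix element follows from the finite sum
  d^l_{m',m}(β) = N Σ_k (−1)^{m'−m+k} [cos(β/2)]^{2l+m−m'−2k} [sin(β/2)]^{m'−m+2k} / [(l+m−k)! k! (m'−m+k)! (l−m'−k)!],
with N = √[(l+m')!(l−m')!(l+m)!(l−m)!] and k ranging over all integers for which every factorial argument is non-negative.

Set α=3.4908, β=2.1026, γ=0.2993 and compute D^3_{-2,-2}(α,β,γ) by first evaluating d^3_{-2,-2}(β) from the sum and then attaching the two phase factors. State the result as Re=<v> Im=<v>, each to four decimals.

First d^3_{-2,-2}(β=2.1026), then the phase factors e^{-i(-2)α} and e^{-i(-2)γ}:
c=cos(2.102600/2)=0.496443, s=sin(2.102600/2)=0.868069; N=√[1·120·1·120]=120.000000
The bounds max(0,m−m')=0 and min(l+m,l−m')=1 give 2 terms
  k=0: (−1)^0·120.0000/(120)·0.4964^6·0.8681^0 = +0.014970
  k=1: (−1)^1·120.0000/(24)·0.4964^4·0.8681^2 = -0.228853
d^3_{-2,-2}(2.1026) = +0.014970 -0.228853 = -0.213883
Attach z-rotation phases: D = e^{-i(-2)(3.4908)}·(-0.213883)·e^{-i(-2)(0.2993)} = -0.057828-0.205917i

Re=-0.0578 Im=-0.2059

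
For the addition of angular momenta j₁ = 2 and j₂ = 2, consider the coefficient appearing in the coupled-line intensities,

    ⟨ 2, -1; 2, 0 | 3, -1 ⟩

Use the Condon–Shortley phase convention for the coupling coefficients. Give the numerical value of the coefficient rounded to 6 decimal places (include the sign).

√[7·1!3!3!/8! · 1!3!2!2!2!4!] = √(36/5)
  +(−1)^0/∏(0,1,3,2,0,1)! = 1/12  (running 1/12)
  +(−1)^1/∏(1,0,2,1,1,2)! = -1/4  (running -1/6)
⟨..|..⟩ = √(36/5)·(-1/6) = -0.447214

-0.447214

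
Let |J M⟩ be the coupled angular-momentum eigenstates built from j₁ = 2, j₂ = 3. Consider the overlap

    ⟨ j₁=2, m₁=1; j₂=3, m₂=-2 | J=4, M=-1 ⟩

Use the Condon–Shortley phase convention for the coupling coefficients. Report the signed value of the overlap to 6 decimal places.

√[9·1!3!5!/10! · 3!1!1!5!3!5!] = √(6480/7)
  +(−1)^0/∏(0,1,1,1,2,4)! = 1/48  (running 1/48)
  +(−1)^1/∏(1,0,0,0,3,5)! = -1/720  (running 7/360)
⟨..|..⟩ = √(6480/7)·(7/360) = +0.591608

+0.591608  (= +√(7/20))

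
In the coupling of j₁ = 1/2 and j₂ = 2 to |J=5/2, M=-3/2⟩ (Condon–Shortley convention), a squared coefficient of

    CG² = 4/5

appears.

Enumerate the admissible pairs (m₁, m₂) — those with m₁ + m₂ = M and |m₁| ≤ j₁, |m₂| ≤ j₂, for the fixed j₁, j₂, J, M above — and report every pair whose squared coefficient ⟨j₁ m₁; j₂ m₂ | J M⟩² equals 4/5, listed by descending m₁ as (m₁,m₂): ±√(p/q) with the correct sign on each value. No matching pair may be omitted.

(-1/2,-1): +√(4/5)

Admissible pairs with m₁+m₂ = M = -3/2: (-1/2,-1), (1/2,-2)
  (m₁,m₂)=(1/2,-2): CG² = 1/5, CG = +√(1/5)
  (m₁,m₂)=(-1/2,-1): CG² = 4/5, CG = +√(4/5)   ← matches the target
Pairs with CG² = 4/5: (-1/2,-1): +√(4/5)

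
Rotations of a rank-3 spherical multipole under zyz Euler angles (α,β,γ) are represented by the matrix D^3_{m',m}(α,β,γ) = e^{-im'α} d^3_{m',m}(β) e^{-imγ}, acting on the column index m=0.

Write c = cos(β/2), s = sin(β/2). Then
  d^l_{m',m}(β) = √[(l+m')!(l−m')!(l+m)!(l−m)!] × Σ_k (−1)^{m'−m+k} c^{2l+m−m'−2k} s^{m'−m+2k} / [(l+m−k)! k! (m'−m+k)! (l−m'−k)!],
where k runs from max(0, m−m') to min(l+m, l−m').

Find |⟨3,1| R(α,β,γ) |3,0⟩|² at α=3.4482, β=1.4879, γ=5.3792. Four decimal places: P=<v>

P=0.1737

D^3_{1,0}(3.4482,1.4879,5.3792) = e^{-i·1·3.4482}·d^3_{1,0}(1.4879)·e^{-i·0·5.3792}. Compute d first:
With c≡cos(β/2)=0.735799 and s≡sin(β/2)=0.677200, N=[24·2·6·6]^{1/2}=41.569219
k∈{0,1,2} keeps every argument non-negative
  k=0: (−1)^1·41.5692/(12)·0.7358^5·0.6772^1 = -0.505946
  k=1: (−1)^2·41.5692/(4)·0.7358^3·0.6772^3 = +1.285702
  k=2: (−1)^3·41.5692/(12)·0.7358^1·0.6772^5 = -0.363022
d^3_{1,0}(1.4879) = -0.505946 +1.285702 -0.363022 = +0.416733
|D^3_{1,0}|² = |d^3_{1,0}(β)|² = (+0.416733)² = 0.173666 (the z-rotation phases have unit modulus)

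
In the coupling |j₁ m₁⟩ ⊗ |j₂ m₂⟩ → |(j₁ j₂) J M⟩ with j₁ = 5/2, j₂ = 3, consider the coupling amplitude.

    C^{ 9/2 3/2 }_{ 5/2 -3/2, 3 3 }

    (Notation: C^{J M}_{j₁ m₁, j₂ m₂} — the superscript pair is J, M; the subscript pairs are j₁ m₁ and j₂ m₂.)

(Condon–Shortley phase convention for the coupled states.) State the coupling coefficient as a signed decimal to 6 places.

√[10·1!4!5!/11! · 1!4!6!0!6!3!] = √(4147200/77)
  +(−1)^1/∏(1,0,3,5,1,0)! = -1/720  (running -1/720)
⟨..|..⟩ = √(4147200/77)·(-1/720) = -0.322329

-0.322329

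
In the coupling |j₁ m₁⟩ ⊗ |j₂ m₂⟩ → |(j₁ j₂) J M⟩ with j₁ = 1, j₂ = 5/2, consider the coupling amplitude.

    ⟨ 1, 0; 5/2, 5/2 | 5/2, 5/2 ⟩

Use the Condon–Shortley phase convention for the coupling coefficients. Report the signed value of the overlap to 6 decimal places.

√[6·1!1!4!/7! · 1!1!5!0!5!0!] = √(2880/7)
  +(−1)^1/∏(1,0,0,4,1,0)! = -1/24  (running -1/24)
⟨..|..⟩ = √(2880/7)·(-1/24) = -0.845154

−√(5/7) ≈ -0.845154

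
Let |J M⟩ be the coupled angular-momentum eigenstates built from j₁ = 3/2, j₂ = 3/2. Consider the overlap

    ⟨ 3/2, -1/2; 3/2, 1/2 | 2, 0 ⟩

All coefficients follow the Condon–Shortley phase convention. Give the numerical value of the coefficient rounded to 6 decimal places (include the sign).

-0.500000  (= −√(1/4))

j₁+j₂−J=1  J+j₁−j₂=2  J−j₁+j₂=2  j₁+j₂+J+1=6
(j₁±m₁, j₂±m₂, J±M) = (1,2,2,1,2,2)
P² = 4/9
sum k=0..1:
  [0] +1/4 = 1/4
  [1] −1/1 = -1
S = -3/4
C² = P²·S² = 1/4 ; C = -0.500000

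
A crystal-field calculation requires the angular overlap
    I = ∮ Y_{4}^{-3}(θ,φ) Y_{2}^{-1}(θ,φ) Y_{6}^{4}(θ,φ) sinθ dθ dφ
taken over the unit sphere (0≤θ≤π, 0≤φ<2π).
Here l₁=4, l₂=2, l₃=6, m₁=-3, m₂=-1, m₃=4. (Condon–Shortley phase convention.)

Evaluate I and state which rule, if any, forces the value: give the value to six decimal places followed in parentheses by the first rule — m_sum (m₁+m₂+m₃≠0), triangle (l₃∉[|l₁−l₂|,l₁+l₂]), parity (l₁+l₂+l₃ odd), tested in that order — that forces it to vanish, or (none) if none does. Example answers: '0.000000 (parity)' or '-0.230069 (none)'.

Rules hold: Σm=0, L=12 even, 2≤6≤6.
N = 9·5·13 = 585
Δ = 0!·8!·4!/13! = 1/6435
Racah Σ t=0..0: t=0:+1/2304 = 1/2304
⇒ 3j(4 2 6; 0 0 0)² = 5/143, sgn +1
Racah Σ t=0..0: t=0:+1/30240 = 1/30240
⇒ 3j(4 2 6; -3 -1 4)² = 16/429, sgn +1
4πI² = N·(3j₀)²·(3jₘ)² = 1200/1573
I = +1·√(0.762873/4π) = 0.24638901
No selection rule forces the value: the integral is nonzero (none).

0.246389 (none)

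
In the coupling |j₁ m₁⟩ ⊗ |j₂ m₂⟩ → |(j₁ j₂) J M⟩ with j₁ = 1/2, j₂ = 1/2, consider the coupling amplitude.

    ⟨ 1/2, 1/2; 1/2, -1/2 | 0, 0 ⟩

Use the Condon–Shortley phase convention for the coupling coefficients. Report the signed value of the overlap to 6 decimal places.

+0.707107  (= +√(1/2))

j₁+j₂−J=1  J+j₁−j₂=0  J−j₁+j₂=0  j₁+j₂+J+1=2
(j₁±m₁, j₂±m₂, J±M) = (1,0,0,1,0,0)
P² = 1/2
sum k=0..0:
  [0] +1/1 = 1
S = 1
C² = P²·S² = 1/2 ; C = +0.707107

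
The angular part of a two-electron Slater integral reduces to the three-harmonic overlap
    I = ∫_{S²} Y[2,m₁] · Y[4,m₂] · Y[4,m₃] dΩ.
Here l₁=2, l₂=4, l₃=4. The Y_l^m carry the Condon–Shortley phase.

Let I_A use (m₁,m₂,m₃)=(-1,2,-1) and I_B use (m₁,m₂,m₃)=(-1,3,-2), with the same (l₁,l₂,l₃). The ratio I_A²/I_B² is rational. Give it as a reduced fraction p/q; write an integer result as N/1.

81/175

Same 2,4,4: normalisation and zero-m 3j drop out of the ratio.
A: Δ: 2! 2! 6! / 11! → 1/13860; sum: t=1:−1/240 t=2:+1/96 = 1/160; 3j²(2 4 4; -1 2 -1) = Δ·Π!·Σ² = 27/1540  (sign -1)
B: Δ: 2! 2! 6! / 11! → 1/13860; sum: t=1:−1/1440 t=2:+1/240 = 1/288; 3j²(2 4 4; -1 3 -2) = Δ·Π!·Σ² = 5/132  (sign +1)
I_A²/I_B² = (27/1540)/(5/132) = 81/175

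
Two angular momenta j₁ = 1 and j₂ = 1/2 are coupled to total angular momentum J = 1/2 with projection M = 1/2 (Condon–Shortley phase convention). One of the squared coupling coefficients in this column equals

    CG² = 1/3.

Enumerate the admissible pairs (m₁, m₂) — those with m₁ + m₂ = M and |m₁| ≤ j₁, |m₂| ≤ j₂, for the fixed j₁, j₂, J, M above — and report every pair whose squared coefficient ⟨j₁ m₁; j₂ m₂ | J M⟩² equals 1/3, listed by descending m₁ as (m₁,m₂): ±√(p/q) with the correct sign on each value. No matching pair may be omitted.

Admissible pairs with m₁+m₂ = M = 1/2: (0,1/2), (1,-1/2)
  (m₁,m₂)=(1,-1/2): CG² = 2/3, CG = +√(2/3)
  (m₁,m₂)=(0,1/2): CG² = 1/3, CG = −√(1/3)   ← matches the target
Pairs with CG² = 1/3: (0,1/2): −√(1/3)

(0,1/2): −√(1/3)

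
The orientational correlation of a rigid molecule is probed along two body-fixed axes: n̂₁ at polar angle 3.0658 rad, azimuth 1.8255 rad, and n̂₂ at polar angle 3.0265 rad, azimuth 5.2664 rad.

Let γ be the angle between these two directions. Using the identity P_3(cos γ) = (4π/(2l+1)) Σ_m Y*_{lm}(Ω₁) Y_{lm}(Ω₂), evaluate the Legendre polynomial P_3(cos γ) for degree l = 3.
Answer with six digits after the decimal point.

Summing Y*_{l m}(θ₁,φ₁)·Y_{l m}(θ₂,φ₂) over m ∈ [−3, 3]; prefactor 4π/(2·3+1) = 1.795196:
  m=-3: Y*=(0.000125, -0.000131)  Y=(-0.000629, 0.000058)  product (-0.000000, 0.000000)
  m=-2: Y*=(0.005101, 0.002849)  Y=(0.005977, -0.011980)  product (0.000065, -0.000044)
  m=-1: Y*=(-0.024486, 0.094048)  Y=(0.076815, 0.124168)  product (-0.013559, 0.004184)
  m=+0: Y*=(-0.733543, -0.000000)  Y=(-0.716971, 0.000000)  product (0.525928, 0.000000)
  m=+1: Y*=(0.024486, 0.094048)  Y=(-0.076815, 0.124168)  product (-0.013559, -0.004184)
  m=+2: Y*=(0.005101, -0.002849)  Y=(0.005977, 0.011980)  product (0.000065, 0.000044)
  m=+3: Y*=(-0.000125, -0.000131)  Y=(0.000629, 0.000058)  product (-0.000000, -0.000000)
Σ over m = (0.498940, 0.000000); ×(4π/7) → (0.895696, 0.000000). Real part: 0.895696

0.895696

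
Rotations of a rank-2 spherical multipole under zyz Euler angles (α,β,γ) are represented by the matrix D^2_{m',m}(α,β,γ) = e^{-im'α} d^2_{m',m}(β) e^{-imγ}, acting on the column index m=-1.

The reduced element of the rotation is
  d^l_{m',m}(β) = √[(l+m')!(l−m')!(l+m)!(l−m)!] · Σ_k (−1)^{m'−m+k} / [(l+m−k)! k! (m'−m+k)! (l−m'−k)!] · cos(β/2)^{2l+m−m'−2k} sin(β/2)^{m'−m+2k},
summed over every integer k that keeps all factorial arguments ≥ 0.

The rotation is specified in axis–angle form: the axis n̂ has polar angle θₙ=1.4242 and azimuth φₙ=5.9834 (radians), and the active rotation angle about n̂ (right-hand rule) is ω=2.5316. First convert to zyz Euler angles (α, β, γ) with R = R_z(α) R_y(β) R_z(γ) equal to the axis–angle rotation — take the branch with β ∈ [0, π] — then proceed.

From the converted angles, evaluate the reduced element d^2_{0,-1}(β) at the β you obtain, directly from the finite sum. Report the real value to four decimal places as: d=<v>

Axis–angle → zyz. n̂ = (sinθₙcosφₙ, sinθₙsinφₙ, cosθₙ) = (+0.945152, -0.292148, +0.146072), ω = 2.5316.
R = I cosω + sinω [n̂]ₓ + (1−cosω) n̂n̂ᵀ gives
  R = [+0.805866, -0.586128, +0.083861; -0.418771, -0.664345, -0.619094; +0.418581, +0.463789, -0.780826]
β = atan2(√(R₁₃²+R₂₃²), R₃₃) = 2.466784; α = atan2(R₂₃, R₁₃) mod 2π = 4.847028; γ = atan2(R₃₂, −R₃₁) mod 2π = 2.305006
d^2_{0,-1}(β=2.4668) via the finite sum:
c=cos(2.466784/2)=0.331039, s=sin(2.466784/2)=0.943617; N=√[2·2·1·6]=4.898979
k: max(0,(-1)−(0))=0 … min(2+(-1),2−(0))=1
  k=0: (−1)^1·4.8990/(2)·0.3310^3·0.9436^1 = -0.083851
  k=1: (−1)^2·4.8990/(2)·0.3310^1·0.9436^3 = +0.681306
d^2_{0,-1}(2.4668) = -0.083851 +0.681306 = +0.597455

d=0.5975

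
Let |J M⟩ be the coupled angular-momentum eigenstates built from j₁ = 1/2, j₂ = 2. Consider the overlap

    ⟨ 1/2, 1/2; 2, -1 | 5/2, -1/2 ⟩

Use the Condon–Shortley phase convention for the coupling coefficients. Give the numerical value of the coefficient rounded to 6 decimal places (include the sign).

√[6·0!1!4!/6! · 1!0!1!3!2!3!] = √(72/5)
  +(−1)^0/∏(0,0,0,1,1,3)! = 1/6  (running 1/6)
⟨..|..⟩ = √(72/5)·(1/6) = +0.632456

+0.632456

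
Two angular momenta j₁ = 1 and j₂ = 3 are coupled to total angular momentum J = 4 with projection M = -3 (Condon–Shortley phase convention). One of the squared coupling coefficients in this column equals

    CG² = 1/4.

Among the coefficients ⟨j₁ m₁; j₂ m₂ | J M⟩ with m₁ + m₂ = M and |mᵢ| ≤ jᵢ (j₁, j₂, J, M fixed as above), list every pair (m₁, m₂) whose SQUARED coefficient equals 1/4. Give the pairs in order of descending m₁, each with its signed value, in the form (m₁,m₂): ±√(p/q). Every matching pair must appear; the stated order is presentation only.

Admissible pairs with m₁+m₂ = M = -3: (-1,-2), (0,-3)
  (m₁,m₂)=(0,-3): CG² = 1/4, CG = +√(1/4)   ← matches the target
  (m₁,m₂)=(-1,-2): CG² = 3/4, CG = +√(3/4)
Pairs with CG² = 1/4: (0,-3): +√(1/4)

(0,-3): +√(1/4)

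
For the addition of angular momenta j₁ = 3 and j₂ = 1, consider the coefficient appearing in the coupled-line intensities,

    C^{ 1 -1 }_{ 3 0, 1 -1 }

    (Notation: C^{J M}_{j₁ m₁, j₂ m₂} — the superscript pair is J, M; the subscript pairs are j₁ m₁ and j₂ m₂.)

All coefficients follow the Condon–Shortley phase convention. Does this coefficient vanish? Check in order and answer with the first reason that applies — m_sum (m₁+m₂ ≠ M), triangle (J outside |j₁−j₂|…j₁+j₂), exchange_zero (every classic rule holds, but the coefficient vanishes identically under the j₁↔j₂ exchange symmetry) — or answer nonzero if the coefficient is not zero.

m-sum: m₁+m₂ = 0+(-1) = -1, M = -1  ✓
triangle: need |j₁−j₂| ≤ J ≤ j₁+j₂, i.e. J ∈ [2, 4]; J = 1 is outside ✗ ⇒ coefficient is 0

triangle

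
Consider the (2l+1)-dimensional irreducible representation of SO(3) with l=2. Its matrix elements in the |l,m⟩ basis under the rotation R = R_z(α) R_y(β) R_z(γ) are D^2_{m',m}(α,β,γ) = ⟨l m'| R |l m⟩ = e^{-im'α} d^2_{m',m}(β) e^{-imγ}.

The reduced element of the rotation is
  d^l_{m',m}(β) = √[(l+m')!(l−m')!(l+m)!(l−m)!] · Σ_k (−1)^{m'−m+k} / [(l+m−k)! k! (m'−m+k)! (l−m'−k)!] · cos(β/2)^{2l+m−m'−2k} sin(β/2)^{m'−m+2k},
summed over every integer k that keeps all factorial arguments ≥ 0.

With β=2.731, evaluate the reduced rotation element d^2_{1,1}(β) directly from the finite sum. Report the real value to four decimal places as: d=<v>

d^2_{1,1}(β=2.7310) via the finite sum:
Half-angle: c=0.203857, s=0.979001. N=√(6·1·6·1)=6.000000
k∈{0,1} keeps every argument non-negative
  k=0: (−1)^0·6.0000/(6)·0.2039^4·0.9790^0 = +0.001727
  k=1: (−1)^1·6.0000/(2)·0.2039^2·0.9790^2 = -0.119492
d^2_{1,1}(2.7310) = +0.001727 -0.119492 = -0.117765

d=-0.1178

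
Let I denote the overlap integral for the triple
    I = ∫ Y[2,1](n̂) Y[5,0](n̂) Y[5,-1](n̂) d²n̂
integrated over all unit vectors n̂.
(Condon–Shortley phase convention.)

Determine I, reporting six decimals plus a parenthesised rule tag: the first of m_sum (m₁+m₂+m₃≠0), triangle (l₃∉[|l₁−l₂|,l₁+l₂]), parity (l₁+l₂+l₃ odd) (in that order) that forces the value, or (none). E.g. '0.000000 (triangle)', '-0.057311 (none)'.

-0.036166 (none)

Rules hold: Σm=0, L=12 even, 3≤5≤7.
N = 5·11·11 = 605
Δ = 2!·2!·8!/13! = 1/38610
Racah Σ t=0..2: t=0:+1/2880 t=1:−1/576 t=2:+1/2880 = -1/960
⇒ 3j(2 5 5; 0 0 0)² = 10/429, sgn +1
Racah Σ t=0..1: t=0:+1/1440 t=1:−1/1152 = -1/5760
⇒ 3j(2 5 5; 1 0 -1)² = 1/858, sgn -1
4πI² = N·(3j₀)²·(3jₘ)² = 25/1521
I = -1·√(0.0164366/4π) = -0.03616600
No selection rule forces the value: the integral is nonzero (none).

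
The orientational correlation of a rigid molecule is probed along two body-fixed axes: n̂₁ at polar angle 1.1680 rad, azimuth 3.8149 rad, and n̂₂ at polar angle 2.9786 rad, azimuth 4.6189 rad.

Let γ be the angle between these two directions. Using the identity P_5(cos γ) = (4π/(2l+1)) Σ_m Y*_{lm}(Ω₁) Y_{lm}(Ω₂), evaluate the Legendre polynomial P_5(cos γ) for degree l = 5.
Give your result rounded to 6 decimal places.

Addition theorem: P_5(cos γ) = (4π/11) Σ_m Y*_{lm}(Ω₁) Y_{lm}(Ω₂), m = −5…5:
  m=-5: (+0.298143+0.068220i) × (-0.000024+0.000047i) = -0.000010+0.000012i  (running Σ = -0.000010+0.000012i)
  m=-4: (-0.371374+0.178645i) × (-0.000935-0.000367i) = +0.000413-0.000031i  (running Σ = +0.000402-0.000018i)
  m=-3: (+0.044782-0.092913i) × (+0.003176-0.011027i) = -0.000882-0.000789i  (running Σ = -0.000480-0.000807i)
  m=-2: (-0.067375-0.295487i) × (+0.083118+0.015725i) = -0.000954-0.025620i  (running Σ = -0.001433-0.026427i)
  m=-1: (+0.150965+0.120418i) × (-0.035308+0.376567i) = -0.050676+0.052597i  (running Σ = -0.052109+0.026170i)
  m=0: (+0.262749-0.000000i) × (-0.758074+0.000000i) = -0.199183+0.000000i  (running Σ = -0.251292+0.026170i)
  m=1: (-0.150965+0.120418i) × (+0.035308+0.376567i) = -0.050676-0.052597i  (running Σ = -0.301968-0.026427i)
  m=2: (-0.067375+0.295487i) × (+0.083118-0.015725i) = -0.000954+0.025620i  (running Σ = -0.302921-0.000807i)
  m=3: (-0.044782-0.092913i) × (-0.003176-0.011027i) = -0.000882+0.000789i  (running Σ = -0.303804-0.000018i)
  m=4: (-0.371374-0.178645i) × (-0.000935+0.000367i) = +0.000413+0.000031i  (running Σ = -0.303391+0.000012i)
  m=5: (-0.298143+0.068220i) × (+0.000024+0.000047i) = -0.000010-0.000012i  (running Σ = -0.303401-0.000000i)
Total Σ_m = -0.303401-0.000000i. Multiply by 1.142397: -0.346605-0.000000i. P_5(cos γ) = -0.346605

-0.346605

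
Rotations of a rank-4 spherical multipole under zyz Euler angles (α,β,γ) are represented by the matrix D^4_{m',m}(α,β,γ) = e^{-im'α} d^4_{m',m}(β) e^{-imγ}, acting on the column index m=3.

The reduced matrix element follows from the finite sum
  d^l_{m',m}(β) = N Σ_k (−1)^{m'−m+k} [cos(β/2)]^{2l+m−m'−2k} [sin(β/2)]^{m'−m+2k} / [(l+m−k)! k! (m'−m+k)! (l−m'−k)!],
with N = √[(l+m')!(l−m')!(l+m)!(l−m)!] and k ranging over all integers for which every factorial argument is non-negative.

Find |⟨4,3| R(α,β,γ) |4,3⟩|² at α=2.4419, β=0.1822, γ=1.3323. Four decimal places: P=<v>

First d^4_{3,3}(β=0.1822), then the phase factors e^{-i(3)α} and e^{-i(3)γ}:
c=cos(0.182200/2)=0.995853, s=sin(0.182200/2)=0.090974; N=√[5040·1·5040·1]=5040.000000
k: max(0,(3)−(3))=0 … min(4+(3),4−(3))=1
  k=0: (−1)^0·5040.0000/(5040)·0.9959^8·0.0910^0 = +0.967304
  k=1: (−1)^1·5040.0000/(720)·0.9959^6·0.0910^2 = -0.056507
d^4_{3,3}(0.1822) = +0.967304 -0.056507 = +0.910796
|D^4_{3,3}|² = |d^4_{3,3}(β)|² = (+0.910796)² = 0.829550 (the z-rotation phases have unit modulus)

P=0.8295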